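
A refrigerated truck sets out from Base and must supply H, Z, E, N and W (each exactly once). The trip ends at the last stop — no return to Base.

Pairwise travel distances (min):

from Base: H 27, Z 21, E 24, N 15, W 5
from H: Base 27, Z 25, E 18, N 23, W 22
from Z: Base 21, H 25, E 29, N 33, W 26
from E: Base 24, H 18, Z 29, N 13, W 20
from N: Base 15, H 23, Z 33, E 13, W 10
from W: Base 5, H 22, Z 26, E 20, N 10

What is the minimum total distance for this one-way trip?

There are 5! = 120 possible orderings.
Base → H → Z → E → N → W: 27+25+29+13+10 = 104
Base → H → Z → E → W → N: 27+25+29+20+10 = 111
Base → H → Z → N → E → W: 27+25+33+13+20 = 118
Base → H → Z → N → W → E: 27+25+33+10+20 = 115
Base → H → Z → W → E → N: 27+25+26+20+13 = 111
Base → H → Z → W → N → E: 27+25+26+10+13 = 101
Base → H → E → Z → N → W: 27+18+29+33+10 = 117
Base → H → E → Z → W → N: 27+18+29+26+10 = 110
Base → H → E → N → Z → W: 27+18+13+33+26 = 117
Base → H → E → N → W → Z: 27+18+13+10+26 = 94
Base → H → E → W → Z → N: 27+18+20+26+33 = 124
Base → H → E → W → N → Z: 27+18+20+10+33 = 108
Base → H → N → Z → E → W: 27+23+33+29+20 = 132
Base → H → N → Z → W → E: 27+23+33+26+20 = 129
… (106 more)
Base → W → N → E → H → Z: 5+10+13+18+25 = 71  ← best
The minimum is 71.
One shortest path: Base → W → N → E → H → Z.

71 min — the minimum one-way total.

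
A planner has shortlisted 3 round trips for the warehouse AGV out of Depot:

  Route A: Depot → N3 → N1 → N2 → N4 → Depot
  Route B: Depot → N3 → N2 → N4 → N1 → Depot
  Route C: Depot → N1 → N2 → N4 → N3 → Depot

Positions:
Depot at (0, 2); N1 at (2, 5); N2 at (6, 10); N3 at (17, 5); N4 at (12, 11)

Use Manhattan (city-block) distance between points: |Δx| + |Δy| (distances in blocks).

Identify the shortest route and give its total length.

Route A: 20 + 15 + 9 + 7 + 21 = 72
Route B: 20 + 16 + 7 + 16 + 5 = 64
Route C: 5 + 9 + 7 + 11 + 20 = 52

Shortest is Route C, total 52 blocks.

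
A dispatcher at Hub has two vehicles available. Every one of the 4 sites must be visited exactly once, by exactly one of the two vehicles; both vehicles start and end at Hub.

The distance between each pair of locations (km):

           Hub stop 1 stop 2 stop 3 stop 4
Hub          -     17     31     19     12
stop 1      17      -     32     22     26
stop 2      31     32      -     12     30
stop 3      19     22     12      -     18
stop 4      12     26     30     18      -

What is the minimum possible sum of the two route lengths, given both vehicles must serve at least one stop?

Try each way of splitting the stops between the two vehicles (each non-empty) and, for each split, find the best tour for each vehicle:
  {stop 1} + {stop 2, stop 3, stop 4}: 34 + 73 = 107
  {stop 2} + {stop 1, stop 3, stop 4}: 62 + 69 = 131
  {stop 1, stop 2} + {stop 3, stop 4}: 80 + 49 = 129
  {stop 3} + {stop 1, stop 2, stop 4}: 38 + 91 = 129
  {stop 1, stop 3} + {stop 2, stop 4}: 58 + 73 = 131
  {stop 2, stop 3} + {stop 1, stop 4}: 62 + 55 = 117
  … (7 splits in total)
  {stop 1, stop 2, stop 3} + {stop 4}: 80 + 24 = 104  ← best
Best: vehicle 1 Hub → stop 1 → stop 2 → stop 3 → Hub = 80; vehicle 2 Hub → stop 4 → Hub = 24; combined 104.

Minimum combined distance: 104 km.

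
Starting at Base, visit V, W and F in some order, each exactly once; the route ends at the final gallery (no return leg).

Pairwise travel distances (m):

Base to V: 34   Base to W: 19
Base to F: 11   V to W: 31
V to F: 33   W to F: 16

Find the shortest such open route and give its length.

There are 3! = 6 possible orderings.
Base→V→W→F: 34+31+16 = 81
Base→V→F→W: 34+33+16 = 83
Base→W→V→F: 19+31+33 = 83
Base→W→F→V: 19+16+33 = 68
Base→F→V→W: 11+33+31 = 75
Base→F→W→V: 11+16+31 = 58
The minimum is 58.
One shortest path: Base → F → W → V.

Minimum one-way distance = 58 m.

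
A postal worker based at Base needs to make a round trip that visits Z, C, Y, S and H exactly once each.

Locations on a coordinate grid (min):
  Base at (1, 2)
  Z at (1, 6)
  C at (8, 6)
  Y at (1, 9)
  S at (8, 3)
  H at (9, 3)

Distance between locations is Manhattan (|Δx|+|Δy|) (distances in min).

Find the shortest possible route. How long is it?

With 5 stops there are 5!/2 = 60 distinct round trips (a route and its reverse cost the same).
Base → Z → C → Y → S → H → Base: 4+7+10+13+1+9 = 44
Base → Z → C → Y → H → S → Base: 4+7+10+14+1+8 = 44
Base → Z → C → S → Y → H → Base: 4+7+3+13+14+9 = 50
Base → Z → C → S → H → Y → Base: 4+7+3+1+14+7 = 36
Base → Z → C → H → Y → S → Base: 4+7+4+14+13+8 = 50
Base → Z → C → H → S → Y → Base: 4+7+4+1+13+7 = 36
Base → Z → Y → C → S → H → Base: 4+3+10+3+1+9 = 30
Base → Z → Y → C → H → S → Base: 4+3+10+4+1+8 = 30
Base → Z → Y → S → C → H → Base: 4+3+13+3+4+9 = 36
Base → Z → Y → S → H → C → Base: 4+3+13+1+4+11 = 36
Base → Z → Y → H → C → S → Base: 4+3+14+4+3+8 = 36
Base → Z → Y → H → S → C → Base: 4+3+14+1+3+11 = 36
Base → Z → S → C → Y → H → Base: 4+10+3+10+14+9 = 50
Base → Z → S → C → H → Y → Base: 4+10+3+4+14+7 = 42
… (46 more)
The minimum is 30.
One optimal route: Base → Z → Y → C → S → H → Base (or its reverse).

Shortest round trip = 30 min.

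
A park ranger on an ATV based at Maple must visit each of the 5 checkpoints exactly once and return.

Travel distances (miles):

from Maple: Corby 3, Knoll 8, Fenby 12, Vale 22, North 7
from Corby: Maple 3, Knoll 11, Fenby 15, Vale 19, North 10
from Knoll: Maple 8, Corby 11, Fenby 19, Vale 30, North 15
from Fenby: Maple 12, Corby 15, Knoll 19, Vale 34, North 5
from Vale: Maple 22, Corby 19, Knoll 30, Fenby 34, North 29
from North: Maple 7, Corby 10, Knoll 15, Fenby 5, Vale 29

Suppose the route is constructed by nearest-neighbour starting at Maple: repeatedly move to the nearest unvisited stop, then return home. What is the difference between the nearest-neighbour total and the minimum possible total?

From Maple: Corby=3, North=7, Knoll=8, Fenby=12, Vale=22 → choose Corby (3).
From Corby: North=10, Knoll=11, Fenby=15, Vale=19 → choose North (10).
From North: Fenby=5, Knoll=15, Vale=29 → choose Fenby (5).
From Fenby: Knoll=19, Vale=34 → choose Knoll (19).
From Knoll: Vale=30 → choose Vale (30).
NN route Maple → Corby → North → Fenby → Knoll → Vale → Maple costs 89.
Optimal: Maple → Corby → Vale → Knoll → Fenby → North → Maple costs 83 (by enumerating all 60 distinct tours).
Excess = 89 − 83 = 6.

6 miles longer than the optimal tour.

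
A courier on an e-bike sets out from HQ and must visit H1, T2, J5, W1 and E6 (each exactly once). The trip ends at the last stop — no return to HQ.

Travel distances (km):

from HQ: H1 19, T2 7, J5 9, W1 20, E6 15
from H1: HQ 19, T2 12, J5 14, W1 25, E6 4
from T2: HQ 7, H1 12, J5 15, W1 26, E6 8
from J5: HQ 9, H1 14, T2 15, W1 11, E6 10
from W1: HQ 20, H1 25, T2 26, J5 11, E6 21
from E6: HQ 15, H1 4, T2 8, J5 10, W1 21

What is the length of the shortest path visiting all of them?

There are 5! = 120 possible orderings.
HQ - H1 - T2 - J5 - W1 - E6: 19+12+15+11+21 = 78
HQ - H1 - T2 - J5 - E6 - W1: 19+12+15+10+21 = 77
HQ - H1 - T2 - W1 - J5 - E6: 19+12+26+11+10 = 78
HQ - H1 - T2 - W1 - E6 - J5: 19+12+26+21+10 = 88
HQ - H1 - T2 - E6 - J5 - W1: 19+12+8+10+11 = 60
HQ - H1 - T2 - E6 - W1 - J5: 19+12+8+21+11 = 71
HQ - H1 - J5 - T2 - W1 - E6: 19+14+15+26+21 = 95
HQ - H1 - J5 - T2 - E6 - W1: 19+14+15+8+21 = 77
HQ - H1 - J5 - W1 - T2 - E6: 19+14+11+26+8 = 78
HQ - H1 - J5 - W1 - E6 - T2: 19+14+11+21+8 = 73
HQ - H1 - J5 - E6 - T2 - W1: 19+14+10+8+26 = 77
HQ - H1 - J5 - E6 - W1 - T2: 19+14+10+21+26 = 90
HQ - H1 - W1 - T2 - J5 - E6: 19+25+26+15+10 = 95
HQ - H1 - W1 - T2 - E6 - J5: 19+25+26+8+10 = 88
… (106 more)
HQ - T2 - H1 - E6 - J5 - W1: 7+12+4+10+11 = 44  ← best
The minimum is 44.
One shortest path: HQ → T2 → H1 → E6 → J5 → W1.

Minimum one-way distance = 44 km.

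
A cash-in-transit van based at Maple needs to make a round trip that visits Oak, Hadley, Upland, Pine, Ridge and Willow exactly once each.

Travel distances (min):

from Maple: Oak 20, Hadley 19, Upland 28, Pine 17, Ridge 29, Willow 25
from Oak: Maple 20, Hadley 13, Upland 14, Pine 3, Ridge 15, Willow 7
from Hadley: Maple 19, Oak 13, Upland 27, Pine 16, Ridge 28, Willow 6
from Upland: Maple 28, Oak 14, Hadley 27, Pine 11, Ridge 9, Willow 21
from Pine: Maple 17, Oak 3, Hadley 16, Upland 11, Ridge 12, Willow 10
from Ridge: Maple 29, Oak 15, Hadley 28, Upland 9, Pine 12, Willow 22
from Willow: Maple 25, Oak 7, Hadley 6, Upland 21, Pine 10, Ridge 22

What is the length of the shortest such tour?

With 6 stops there are 6!/2 = 360 distinct round trips (a route and its reverse cost the same).
Maple → Oak → Hadley → Upland → Pine → Ridge → Willow → Maple: 20+13+27+11+12+22+25 = 130
Maple → Oak → Hadley → Upland → Pine → Willow → Ridge → Maple: 20+13+27+11+10+22+29 = 132
Maple → Oak → Hadley → Upland → Ridge → Pine → Willow → Maple: 20+13+27+9+12+10+25 = 116
Maple → Oak → Hadley → Upland → Ridge → Willow → Pine → Maple: 20+13+27+9+22+10+17 = 118
Maple → Oak → Hadley → Upland → Willow → Pine → Ridge → Maple: 20+13+27+21+10+12+29 = 132
Maple → Oak → Hadley → Upland → Willow → Ridge → Pine → Maple: 20+13+27+21+22+12+17 = 132
Maple → Oak → Hadley → Pine → Upland → Ridge → Willow → Maple: 20+13+16+11+9+22+25 = 116
Maple → Oak → Hadley → Pine → Upland → Willow → Ridge → Maple: 20+13+16+11+21+22+29 = 132
… (352 more)
Maple → Hadley → Willow → Oak → Upland → Ridge → Pine → Maple: 19+6+7+14+9+12+17 = 84  ← best
The minimum is 84.
One optimal route: Maple → Hadley → Willow → Oak → Upland → Ridge → Pine → Maple (or its reverse).

Shortest round trip = 84 min.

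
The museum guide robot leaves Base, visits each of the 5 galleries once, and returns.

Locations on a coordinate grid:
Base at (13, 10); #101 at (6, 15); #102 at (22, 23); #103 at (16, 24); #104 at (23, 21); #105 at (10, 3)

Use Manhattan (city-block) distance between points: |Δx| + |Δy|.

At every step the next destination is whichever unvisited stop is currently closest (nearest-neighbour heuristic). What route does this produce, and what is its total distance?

At Base the remaining stops are #105 10, #101 12, #103 17, #104 21, #102 22; go to #105.
At #105 the remaining stops are #101 16, #103 27, #104 31, #102 32; go to #101.
At #101 the remaining stops are #103 19, #104 23, #102 24; go to #103.
At #103 the remaining stops are #102 7, #104 10; go to #102.
At #102 the remaining stops are #104 3; go to #104.
Return #104→Base: 21.
Total = 10 + 16 + 19 + 7 + 3 + 21 = 76.

Total distance 76 via the nearest-neighbour route Base → #105 → #101 → #103 → #102 → #104 → Base.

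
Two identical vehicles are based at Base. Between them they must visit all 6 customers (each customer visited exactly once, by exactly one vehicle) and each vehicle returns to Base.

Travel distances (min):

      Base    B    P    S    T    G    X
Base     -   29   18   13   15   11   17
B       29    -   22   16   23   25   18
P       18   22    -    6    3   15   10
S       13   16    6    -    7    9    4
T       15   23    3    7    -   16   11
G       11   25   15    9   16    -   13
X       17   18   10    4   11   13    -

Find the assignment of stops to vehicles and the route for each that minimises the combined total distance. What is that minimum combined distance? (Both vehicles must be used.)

Check every non-empty split of the stops between the two vehicles; for each half take its own optimal tour:
  {B} + {P, S, T, G, X}: 58 + 52 = 110
  {P} + {B, S, T, G, X}: 36 + 80 = 116
  {B, P} + {S, T, G, X}: 69 + 50 = 119
  {S} + {B, P, T, G, X}: 26 + 82 = 108
  {B, S} + {P, T, G, X}: 58 + 52 = 110
  {P, S} + {B, T, G, X}: 37 + 80 = 117
  … (31 splits in total)
  {G} + {B, P, S, T, X}: 22 + 75 = 97  ← best
Best: vehicle 1 Base → G → Base = 22; vehicle 2 Base → B → X → S → P → T → Base = 75; combined 97.

Minimum combined distance: 97 min.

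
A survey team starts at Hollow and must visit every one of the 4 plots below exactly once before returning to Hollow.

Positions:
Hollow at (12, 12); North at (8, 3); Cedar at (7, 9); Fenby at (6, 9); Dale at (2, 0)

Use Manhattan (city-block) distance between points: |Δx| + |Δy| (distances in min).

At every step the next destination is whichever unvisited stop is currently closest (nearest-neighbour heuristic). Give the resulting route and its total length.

Nearest-neighbour total = 48 min; route Hollow → Cedar → Fenby → North → Dale → Hollow.

From Hollow: distances to unvisited — Cedar=8, Fenby=9, North=13, Dale=22. Nearest is Cedar (8).
From Cedar: distances to unvisited — Fenby=1, North=7, Dale=14. Nearest is Fenby (1).
From Fenby: distances to unvisited — North=8, Dale=13. Nearest is North (8).
From North: distances to unvisited — Dale=9. Nearest is Dale (9).
Return Dale→Hollow: 22.
Total = 8 + 1 + 8 + 9 + 22 = 48.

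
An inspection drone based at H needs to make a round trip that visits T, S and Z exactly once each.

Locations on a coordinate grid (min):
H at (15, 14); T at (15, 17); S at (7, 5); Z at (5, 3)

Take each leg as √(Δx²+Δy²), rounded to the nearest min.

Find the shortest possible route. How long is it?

35 min — the shortest possible round trip.

H → T → S → Z → H: 3+14+3+15 = 35
H → T → Z → S → H: 3+17+3+12 = 35
H → S → T → Z → H: 12+14+17+15 = 58
The minimum is 35.
One optimal route: H → T → S → Z → H (or its reverse).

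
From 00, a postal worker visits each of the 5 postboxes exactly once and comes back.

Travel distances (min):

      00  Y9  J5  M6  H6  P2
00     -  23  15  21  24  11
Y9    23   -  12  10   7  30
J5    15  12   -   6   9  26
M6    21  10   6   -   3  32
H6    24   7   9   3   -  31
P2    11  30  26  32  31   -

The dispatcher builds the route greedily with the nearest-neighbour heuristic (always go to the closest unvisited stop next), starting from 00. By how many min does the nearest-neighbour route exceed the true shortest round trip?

4 min longer than the optimal tour.

From 00: P2=11, J5=15, M6=21, Y9=23, H6=24 → choose P2 (11).
From P2: J5=26, Y9=30, H6=31, M6=32 → choose J5 (26).
From J5: M6=6, H6=9, Y9=12 → choose M6 (6).
From M6: H6=3, Y9=10 → choose H6 (3).
From H6: Y9=7 → choose Y9 (7).
NN route 00 → P2 → J5 → M6 → H6 → Y9 → 00 costs 76.
Optimal: 00 → J5 → M6 → H6 → Y9 → P2 → 00 costs 72 (by enumerating all 60 distinct tours).
Excess = 76 − 72 = 4.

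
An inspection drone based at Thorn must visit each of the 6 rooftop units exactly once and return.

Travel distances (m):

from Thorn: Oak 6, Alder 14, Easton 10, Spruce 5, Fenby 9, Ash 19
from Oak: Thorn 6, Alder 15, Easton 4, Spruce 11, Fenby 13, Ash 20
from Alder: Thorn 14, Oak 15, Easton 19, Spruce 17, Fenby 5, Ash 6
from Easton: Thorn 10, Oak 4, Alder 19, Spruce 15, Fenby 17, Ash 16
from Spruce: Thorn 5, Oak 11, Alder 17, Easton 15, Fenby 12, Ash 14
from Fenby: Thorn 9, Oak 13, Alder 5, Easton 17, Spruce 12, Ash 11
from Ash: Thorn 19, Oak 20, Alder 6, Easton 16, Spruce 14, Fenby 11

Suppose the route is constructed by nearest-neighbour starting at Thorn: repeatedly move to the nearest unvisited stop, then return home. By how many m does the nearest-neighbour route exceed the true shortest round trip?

The nearest-neighbour route is 2 m longer than optimal.

From Thorn: Spruce=5, Oak=6, Fenby=9, Easton=10, Alder=14, Ash=19 → choose Spruce (5).
From Spruce: Oak=11, Fenby=12, Ash=14, Easton=15, Alder=17 → choose Oak (11).
From Oak: Easton=4, Fenby=13, Alder=15, Ash=20 → choose Easton (4).
From Easton: Ash=16, Fenby=17, Alder=19 → choose Ash (16).
From Ash: Alder=6, Fenby=11 → choose Alder (6).
From Alder: Fenby=5 → choose Fenby (5).
NN route Thorn → Spruce → Oak → Easton → Ash → Alder → Fenby → Thorn costs 56.
Optimal: Thorn → Oak → Easton → Ash → Alder → Fenby → Spruce → Thorn costs 54 (by enumerating all 360 distinct tours).
Excess = 56 − 54 = 2.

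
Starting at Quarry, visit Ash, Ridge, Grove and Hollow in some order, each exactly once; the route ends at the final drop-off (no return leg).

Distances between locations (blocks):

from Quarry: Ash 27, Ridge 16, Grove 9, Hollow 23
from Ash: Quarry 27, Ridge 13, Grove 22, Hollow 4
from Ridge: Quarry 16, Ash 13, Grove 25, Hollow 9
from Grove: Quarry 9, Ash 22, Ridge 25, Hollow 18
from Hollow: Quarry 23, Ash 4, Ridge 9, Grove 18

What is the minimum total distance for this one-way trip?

There are 4! = 24 possible orderings.
Quarry→Ash→Ridge→Grove→Hollow: 27+13+25+18 = 83
Quarry→Ash→Ridge→Hollow→Grove: 27+13+9+18 = 67
Quarry→Ash→Grove→Ridge→Hollow: 27+22+25+9 = 83
Quarry→Ash→Grove→Hollow→Ridge: 27+22+18+9 = 76
Quarry→Ash→Hollow→Ridge→Grove: 27+4+9+25 = 65
Quarry→Ash→Hollow→Grove→Ridge: 27+4+18+25 = 74
Quarry→Ridge→Ash→Grove→Hollow: 16+13+22+18 = 69
Quarry→Ridge→Ash→Hollow→Grove: 16+13+4+18 = 51
Quarry→Ridge→Grove→Ash→Hollow: 16+25+22+4 = 67
Quarry→Ridge→Grove→Hollow→Ash: 16+25+18+4 = 63
Quarry→Ridge→Hollow→Ash→Grove: 16+9+4+22 = 51
Quarry→Ridge→Hollow→Grove→Ash: 16+9+18+22 = 65
Quarry→Grove→Ash→Ridge→Hollow: 9+22+13+9 = 53
Quarry→Grove→Ash→Hollow→Ridge: 9+22+4+9 = 44
… (10 more)
The minimum is 44.
One shortest path: Quarry → Grove → Ash → Hollow → Ridge.

Shortest open route: 44 blocks.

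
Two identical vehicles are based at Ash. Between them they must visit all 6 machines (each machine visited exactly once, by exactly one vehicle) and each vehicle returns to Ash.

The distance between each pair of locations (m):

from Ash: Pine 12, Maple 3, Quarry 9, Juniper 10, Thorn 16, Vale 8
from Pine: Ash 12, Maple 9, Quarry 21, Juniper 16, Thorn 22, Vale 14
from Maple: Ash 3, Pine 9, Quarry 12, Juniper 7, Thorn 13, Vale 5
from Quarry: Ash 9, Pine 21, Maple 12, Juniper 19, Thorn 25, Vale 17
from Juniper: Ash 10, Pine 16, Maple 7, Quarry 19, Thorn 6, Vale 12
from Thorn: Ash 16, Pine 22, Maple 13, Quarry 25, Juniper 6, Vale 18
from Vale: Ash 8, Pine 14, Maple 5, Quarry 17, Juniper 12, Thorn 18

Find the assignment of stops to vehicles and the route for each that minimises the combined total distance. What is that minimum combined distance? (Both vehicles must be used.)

Try each way of splitting the stops between the two vehicles (each non-empty) and, for each split, find the best tour for each vehicle:
  {Pine} + {Maple, Quarry, Juniper, Thorn, Vale}: 24 + 60 = 84
  {Maple} + {Pine, Quarry, Juniper, Thorn, Vale}: 6 + 78 = 84
  {Pine, Maple} + {Quarry, Juniper, Thorn, Vale}: 24 + 60 = 84
  {Quarry} + {Pine, Maple, Juniper, Thorn, Vale}: 18 + 60 = 78
  {Pine, Quarry} + {Maple, Juniper, Thorn, Vale}: 42 + 42 = 84
  {Maple, Quarry} + {Pine, Juniper, Thorn, Vale}: 24 + 60 = 84
  … (31 splits in total)
Best: vehicle 1 Ash → Quarry → Ash = 18; vehicle 2 Ash → Pine → Maple → Juniper → Thorn → Vale → Ash = 60; combined 78.

Minimum combined distance: 78 m.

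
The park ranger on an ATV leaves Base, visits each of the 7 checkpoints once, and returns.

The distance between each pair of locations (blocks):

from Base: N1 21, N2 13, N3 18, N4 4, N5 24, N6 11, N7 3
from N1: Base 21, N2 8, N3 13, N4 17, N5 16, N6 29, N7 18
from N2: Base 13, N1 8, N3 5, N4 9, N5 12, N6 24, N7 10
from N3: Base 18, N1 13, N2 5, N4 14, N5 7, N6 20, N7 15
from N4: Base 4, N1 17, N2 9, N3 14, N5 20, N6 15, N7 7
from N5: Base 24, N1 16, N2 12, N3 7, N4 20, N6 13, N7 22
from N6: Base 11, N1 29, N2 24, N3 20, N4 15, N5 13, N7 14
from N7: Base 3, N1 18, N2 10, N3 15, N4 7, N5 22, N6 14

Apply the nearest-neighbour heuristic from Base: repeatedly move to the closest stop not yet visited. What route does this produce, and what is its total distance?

From Base: distances to unvisited — N7=3, N4=4, N6=11, N2=13, N3=18, N1=21, N5=24. Nearest is N7 (3).
From N7: distances to unvisited — N4=7, N2=10, N6=14, N3=15, N1=18, N5=22. Nearest is N4 (7).
From N4: distances to unvisited — N2=9, N3=14, N6=15, N1=17, N5=20. Nearest is N2 (9).
From N2: distances to unvisited — N3=5, N1=8, N5=12, N6=24. Nearest is N3 (5).
From N3: distances to unvisited — N5=7, N1=13, N6=20. Nearest is N5 (7).
From N5: distances to unvisited — N6=13, N1=16. Nearest is N6 (13).
From N6: distances to unvisited — N1=29. Nearest is N1 (29).
Return N1→Base: 21.
Total = 3 + 7 + 9 + 5 + 7 + 13 + 29 + 21 = 94.

Total distance 94 blocks via the nearest-neighbour route Base → N7 → N4 → N2 → N3 → N5 → N6 → N1 → Base.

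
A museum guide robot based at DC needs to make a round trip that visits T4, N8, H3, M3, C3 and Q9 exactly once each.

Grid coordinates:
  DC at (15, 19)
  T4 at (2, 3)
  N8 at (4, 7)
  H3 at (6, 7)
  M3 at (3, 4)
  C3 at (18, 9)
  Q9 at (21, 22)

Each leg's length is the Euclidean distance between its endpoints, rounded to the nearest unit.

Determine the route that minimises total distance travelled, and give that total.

Shortest round trip = 57.

DC - T4 - N8 - H3 - M3 - C3 - Q9 - DC: 21+4+2+4+16+13+7 = 67
DC - T4 - N8 - H3 - M3 - Q9 - C3 - DC: 21+4+2+4+25+13+10 = 79
DC - T4 - N8 - H3 - C3 - M3 - Q9 - DC: 21+4+2+12+16+25+7 = 87
DC - T4 - N8 - H3 - C3 - Q9 - M3 - DC: 21+4+2+12+13+25+19 = 96
DC - T4 - N8 - H3 - Q9 - M3 - C3 - DC: 21+4+2+21+25+16+10 = 99
DC - T4 - N8 - H3 - Q9 - C3 - M3 - DC: 21+4+2+21+13+16+19 = 96
DC - T4 - N8 - M3 - H3 - C3 - Q9 - DC: 21+4+3+4+12+13+7 = 64
DC - T4 - N8 - M3 - H3 - Q9 - C3 - DC: 21+4+3+4+21+13+10 = 76
… (352 more)
DC - N8 - T4 - M3 - H3 - C3 - Q9 - DC: 16+4+1+4+12+13+7 = 57  ← best
The minimum is 57.
One optimal route: DC → N8 → T4 → M3 → H3 → C3 → Q9 → DC (or its reverse).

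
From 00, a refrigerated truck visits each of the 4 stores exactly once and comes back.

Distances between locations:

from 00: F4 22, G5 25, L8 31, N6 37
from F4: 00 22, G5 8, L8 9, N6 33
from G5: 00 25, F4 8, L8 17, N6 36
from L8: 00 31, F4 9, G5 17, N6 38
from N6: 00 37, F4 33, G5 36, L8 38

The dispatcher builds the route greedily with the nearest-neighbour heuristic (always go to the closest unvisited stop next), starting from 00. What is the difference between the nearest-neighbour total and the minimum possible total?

From 00: F4=22, G5=25, L8=31, N6=37 → choose F4 (22).
From F4: G5=8, L8=9, N6=33 → choose G5 (8).
From G5: L8=17, N6=36 → choose L8 (17).
From L8: N6=38 → choose N6 (38).
NN route 00 → F4 → G5 → L8 → N6 → 00 costs 122.
Optimal: 00 → G5 → F4 → L8 → N6 → 00 costs 117 (by enumerating all 12 distinct tours).
Excess = 122 − 117 = 5.

Excess over optimum: 5.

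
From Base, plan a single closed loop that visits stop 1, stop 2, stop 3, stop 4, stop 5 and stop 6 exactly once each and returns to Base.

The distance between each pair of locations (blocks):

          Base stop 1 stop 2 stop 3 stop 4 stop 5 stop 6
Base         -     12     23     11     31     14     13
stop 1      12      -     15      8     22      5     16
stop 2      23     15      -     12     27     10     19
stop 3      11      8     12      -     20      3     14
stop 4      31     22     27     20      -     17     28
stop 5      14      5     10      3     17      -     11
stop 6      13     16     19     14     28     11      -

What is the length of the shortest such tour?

Base → stop 1 → stop 2 → stop 3 → stop 4 → stop 5 → stop 6 → Base: 12+15+12+20+17+11+13 = 100
Base → stop 1 → stop 2 → stop 3 → stop 4 → stop 6 → stop 5 → Base: 12+15+12+20+28+11+14 = 112
Base → stop 1 → stop 2 → stop 3 → stop 5 → stop 4 → stop 6 → Base: 12+15+12+3+17+28+13 = 100
Base → stop 1 → stop 2 → stop 3 → stop 5 → stop 6 → stop 4 → Base: 12+15+12+3+11+28+31 = 112
Base → stop 1 → stop 2 → stop 3 → stop 6 → stop 4 → stop 5 → Base: 12+15+12+14+28+17+14 = 112
Base → stop 1 → stop 2 → stop 3 → stop 6 → stop 5 → stop 4 → Base: 12+15+12+14+11+17+31 = 112
Base → stop 1 → stop 2 → stop 4 → stop 3 → stop 5 → stop 6 → Base: 12+15+27+20+3+11+13 = 101
Base → stop 1 → stop 2 → stop 4 → stop 3 → stop 6 → stop 5 → Base: 12+15+27+20+14+11+14 = 113
… (352 more)
Base → stop 1 → stop 4 → stop 5 → stop 3 → stop 2 → stop 6 → Base: 12+22+17+3+12+19+13 = 98  ← best
The minimum is 98.
One optimal route: Base → stop 1 → stop 4 → stop 5 → stop 3 → stop 2 → stop 6 → Base (or its reverse).

98 blocks — the shortest possible round trip.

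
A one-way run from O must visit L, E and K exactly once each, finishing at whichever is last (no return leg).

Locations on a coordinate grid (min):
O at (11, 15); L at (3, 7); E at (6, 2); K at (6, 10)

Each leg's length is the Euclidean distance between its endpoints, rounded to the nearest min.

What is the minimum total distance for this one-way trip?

There are 3! = 6 possible orderings.
O→L→E→K: 11+6+8 = 25
O→L→K→E: 11+4+8 = 23
O→E→L→K: 14+6+4 = 24
O→E→K→L: 14+8+4 = 26
O→K→L→E: 7+4+6 = 17
O→K→E→L: 7+8+6 = 21
The minimum is 17.
One shortest path: O → K → L → E.

Shortest open route: 17 min.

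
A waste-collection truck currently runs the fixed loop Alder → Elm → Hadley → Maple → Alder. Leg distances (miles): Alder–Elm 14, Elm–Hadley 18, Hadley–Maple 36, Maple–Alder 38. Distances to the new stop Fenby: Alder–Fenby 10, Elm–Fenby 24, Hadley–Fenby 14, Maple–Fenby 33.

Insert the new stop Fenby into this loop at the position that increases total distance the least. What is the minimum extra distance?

Insertion cost between consecutive stops i–j is d(i,Fenby) + d(Fenby,j) − d(i,j):
  between Alder and Elm: 10 + 24 − 14 = 20
  between Elm and Hadley: 24 + 14 − 18 = 20
  between Hadley and Maple: 14 + 33 − 36 = 11
  between Maple and Alder: 33 + 10 − 38 = 5
Cheapest insertion is between Maple and Alder, adding 5.
New total = 106 + 5 = 111.

Adding 5 miles by placing Fenby on the Maple–Alder leg.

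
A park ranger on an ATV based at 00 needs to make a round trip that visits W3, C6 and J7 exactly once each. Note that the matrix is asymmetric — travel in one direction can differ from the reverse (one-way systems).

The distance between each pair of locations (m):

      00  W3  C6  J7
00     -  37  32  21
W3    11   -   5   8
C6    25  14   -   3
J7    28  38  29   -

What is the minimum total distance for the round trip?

Minimum total distance: 73 m.

00→W3→C6→J7→00: 37+5+3+28 = 73
00→W3→J7→C6→00: 37+8+29+25 = 99
00→C6→W3→J7→00: 32+14+8+28 = 82
00→C6→J7→W3→00: 32+3+38+11 = 84
00→J7→W3→C6→00: 21+38+5+25 = 89
00→J7→C6→W3→00: 21+29+14+11 = 75
The minimum is 73.
One optimal route: 00 → W3 → C6 → J7 → 00.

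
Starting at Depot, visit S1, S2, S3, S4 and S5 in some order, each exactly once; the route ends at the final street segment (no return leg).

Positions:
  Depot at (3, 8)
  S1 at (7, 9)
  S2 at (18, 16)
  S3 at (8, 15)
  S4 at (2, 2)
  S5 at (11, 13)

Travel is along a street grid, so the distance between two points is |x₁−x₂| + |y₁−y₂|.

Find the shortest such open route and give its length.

There are 5! = 120 possible orderings.
Depot→S1→S2→S3→S4→S5: 5+18+11+19+20 = 73
Depot→S1→S2→S3→S5→S4: 5+18+11+5+20 = 59
Depot→S1→S2→S4→S3→S5: 5+18+30+19+5 = 77
Depot→S1→S2→S4→S5→S3: 5+18+30+20+5 = 78
Depot→S1→S2→S5→S3→S4: 5+18+10+5+19 = 57
Depot→S1→S2→S5→S4→S3: 5+18+10+20+19 = 72
Depot→S1→S3→S2→S4→S5: 5+7+11+30+20 = 73
Depot→S1→S3→S2→S5→S4: 5+7+11+10+20 = 53
Depot→S1→S3→S4→S2→S5: 5+7+19+30+10 = 71
Depot→S1→S3→S4→S5→S2: 5+7+19+20+10 = 61
Depot→S1→S3→S5→S2→S4: 5+7+5+10+30 = 57
Depot→S1→S3→S5→S4→S2: 5+7+5+20+30 = 67
Depot→S1→S4→S2→S3→S5: 5+12+30+11+5 = 63
Depot→S1→S4→S2→S5→S3: 5+12+30+10+5 = 62
… (106 more)
Depot→S4→S1→S3→S5→S2: 7+12+7+5+10 = 41  ← best
The minimum is 41.
One shortest path: Depot → S4 → S1 → S3 → S5 → S2.

Shortest open route: 41.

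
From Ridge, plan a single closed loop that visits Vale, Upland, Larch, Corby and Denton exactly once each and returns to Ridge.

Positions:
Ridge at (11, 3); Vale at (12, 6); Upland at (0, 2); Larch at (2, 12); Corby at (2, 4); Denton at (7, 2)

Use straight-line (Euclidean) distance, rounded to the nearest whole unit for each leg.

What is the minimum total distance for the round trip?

With 5 stops there are 5!/2 = 60 distinct round trips (a route and its reverse cost the same).
Ridge - Vale - Upland - Larch - Corby - Denton - Ridge: 3+13+10+8+5+4 = 43
Ridge - Vale - Upland - Larch - Denton - Corby - Ridge: 3+13+10+11+5+9 = 51
Ridge - Vale - Upland - Corby - Larch - Denton - Ridge: 3+13+3+8+11+4 = 42
Ridge - Vale - Upland - Corby - Denton - Larch - Ridge: 3+13+3+5+11+13 = 48
Ridge - Vale - Upland - Denton - Larch - Corby - Ridge: 3+13+7+11+8+9 = 51
Ridge - Vale - Upland - Denton - Corby - Larch - Ridge: 3+13+7+5+8+13 = 49
Ridge - Vale - Larch - Upland - Corby - Denton - Ridge: 3+12+10+3+5+4 = 37
Ridge - Vale - Larch - Upland - Denton - Corby - Ridge: 3+12+10+7+5+9 = 46
Ridge - Vale - Larch - Corby - Upland - Denton - Ridge: 3+12+8+3+7+4 = 37
Ridge - Vale - Larch - Corby - Denton - Upland - Ridge: 3+12+8+5+7+11 = 46
Ridge - Vale - Larch - Denton - Upland - Corby - Ridge: 3+12+11+7+3+9 = 45
Ridge - Vale - Larch - Denton - Corby - Upland - Ridge: 3+12+11+5+3+11 = 45
Ridge - Vale - Corby - Upland - Larch - Denton - Ridge: 3+10+3+10+11+4 = 41
Ridge - Vale - Corby - Upland - Denton - Larch - Ridge: 3+10+3+7+11+13 = 47
… (46 more)
The minimum is 37.
One optimal route: Ridge → Vale → Larch → Upland → Corby → Denton → Ridge (or its reverse).

Shortest round trip = 37.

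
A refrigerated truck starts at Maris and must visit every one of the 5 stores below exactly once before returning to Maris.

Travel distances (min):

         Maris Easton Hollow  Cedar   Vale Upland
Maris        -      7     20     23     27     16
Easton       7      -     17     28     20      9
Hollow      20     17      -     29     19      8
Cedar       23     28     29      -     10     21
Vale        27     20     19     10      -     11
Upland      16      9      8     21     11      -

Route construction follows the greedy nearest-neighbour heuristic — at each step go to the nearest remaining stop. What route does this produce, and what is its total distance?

Total distance 76 min via the nearest-neighbour route Maris → Easton → Upland → Hollow → Vale → Cedar → Maris.

Maris → [Easton:7 / Upland:16 / Hollow:20 / Cedar:23 / Vale:27] → Easton (7)
Easton → [Upland:9 / Hollow:17 / Vale:20 / Cedar:28] → Upland (9)
Upland → [Hollow:8 / Vale:11 / Cedar:21] → Hollow (8)
Hollow → [Vale:19 / Cedar:29] → Vale (19)
Vale → [Cedar:10] → Cedar (10)
Return Cedar→Maris: 23.
Total = 7 + 9 + 8 + 19 + 10 + 23 = 76.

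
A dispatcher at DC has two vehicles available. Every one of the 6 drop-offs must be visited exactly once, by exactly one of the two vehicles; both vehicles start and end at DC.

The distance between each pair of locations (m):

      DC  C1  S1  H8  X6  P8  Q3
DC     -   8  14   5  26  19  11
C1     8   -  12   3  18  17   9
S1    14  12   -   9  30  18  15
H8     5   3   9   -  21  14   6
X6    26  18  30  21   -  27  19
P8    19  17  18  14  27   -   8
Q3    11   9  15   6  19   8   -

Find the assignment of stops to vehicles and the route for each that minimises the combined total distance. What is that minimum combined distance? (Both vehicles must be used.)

95 m — the smallest possible combined total.

Try each way of splitting the stops between the two vehicles (each non-empty) and, for each split, find the best tour for each vehicle:
  {C1} + {S1, H8, X6, P8, Q3}: 16 + 85 = 101
  {S1} + {C1, H8, X6, P8, Q3}: 28 + 72 = 100
  {C1, S1} + {H8, X6, P8, Q3}: 34 + 72 = 106
  {H8} + {C1, S1, X6, P8, Q3}: 10 + 85 = 95
  {C1, H8} + {S1, X6, P8, Q3}: 16 + 85 = 101
  {S1, H8} + {C1, X6, P8, Q3}: 28 + 72 = 100
  … (31 splits in total)
Best: vehicle 1 DC → H8 → DC = 10; vehicle 2 DC → C1 → X6 → Q3 → P8 → S1 → DC = 85; combined 95.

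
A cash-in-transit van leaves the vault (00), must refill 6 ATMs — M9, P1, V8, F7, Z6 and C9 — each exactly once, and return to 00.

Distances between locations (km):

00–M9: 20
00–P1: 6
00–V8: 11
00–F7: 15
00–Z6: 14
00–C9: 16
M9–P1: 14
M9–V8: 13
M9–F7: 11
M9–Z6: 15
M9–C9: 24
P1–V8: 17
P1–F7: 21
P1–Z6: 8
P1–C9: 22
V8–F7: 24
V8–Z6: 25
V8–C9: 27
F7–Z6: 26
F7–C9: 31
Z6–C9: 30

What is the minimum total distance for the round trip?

Shortest round trip = 107 km.

With 6 stops there are 6!/2 = 360 distinct round trips (a route and its reverse cost the same).
00 → M9 → P1 → V8 → F7 → Z6 → C9 → 00: 20+14+17+24+26+30+16 = 147
00 → M9 → P1 → V8 → F7 → C9 → Z6 → 00: 20+14+17+24+31+30+14 = 150
00 → M9 → P1 → V8 → Z6 → F7 → C9 → 00: 20+14+17+25+26+31+16 = 149
00 → M9 → P1 → V8 → Z6 → C9 → F7 → 00: 20+14+17+25+30+31+15 = 152
00 → M9 → P1 → V8 → C9 → F7 → Z6 → 00: 20+14+17+27+31+26+14 = 149
00 → M9 → P1 → V8 → C9 → Z6 → F7 → 00: 20+14+17+27+30+26+15 = 149
00 → M9 → P1 → F7 → V8 → Z6 → C9 → 00: 20+14+21+24+25+30+16 = 150
00 → M9 → P1 → F7 → V8 → C9 → Z6 → 00: 20+14+21+24+27+30+14 = 150
… (352 more)
00 → P1 → Z6 → M9 → F7 → V8 → C9 → 00: 6+8+15+11+24+27+16 = 107  ← best
The minimum is 107.
One optimal route: 00 → P1 → Z6 → M9 → F7 → V8 → C9 → 00 (or its reverse).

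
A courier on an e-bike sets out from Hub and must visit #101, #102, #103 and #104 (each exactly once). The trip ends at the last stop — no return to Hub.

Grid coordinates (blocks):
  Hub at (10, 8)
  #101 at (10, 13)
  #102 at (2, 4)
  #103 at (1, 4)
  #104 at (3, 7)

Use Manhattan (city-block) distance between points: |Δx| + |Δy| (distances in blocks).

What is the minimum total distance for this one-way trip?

Minimum one-way distance = 23 blocks.

There are 4! = 24 possible orderings.
Hub→#101→#102→#103→#104: 5+17+1+5 = 28
Hub→#101→#102→#104→#103: 5+17+4+5 = 31
Hub→#101→#103→#102→#104: 5+18+1+4 = 28
Hub→#101→#103→#104→#102: 5+18+5+4 = 32
Hub→#101→#104→#102→#103: 5+13+4+1 = 23
Hub→#101→#104→#103→#102: 5+13+5+1 = 24
Hub→#102→#101→#103→#104: 12+17+18+5 = 52
Hub→#102→#101→#104→#103: 12+17+13+5 = 47
Hub→#102→#103→#101→#104: 12+1+18+13 = 44
Hub→#102→#103→#104→#101: 12+1+5+13 = 31
Hub→#102→#104→#101→#103: 12+4+13+18 = 47
Hub→#102→#104→#103→#101: 12+4+5+18 = 39
Hub→#103→#101→#102→#104: 13+18+17+4 = 52
Hub→#103→#101→#104→#102: 13+18+13+4 = 48
… (10 more)
The minimum is 23.
One shortest path: Hub → #101 → #104 → #102 → #103.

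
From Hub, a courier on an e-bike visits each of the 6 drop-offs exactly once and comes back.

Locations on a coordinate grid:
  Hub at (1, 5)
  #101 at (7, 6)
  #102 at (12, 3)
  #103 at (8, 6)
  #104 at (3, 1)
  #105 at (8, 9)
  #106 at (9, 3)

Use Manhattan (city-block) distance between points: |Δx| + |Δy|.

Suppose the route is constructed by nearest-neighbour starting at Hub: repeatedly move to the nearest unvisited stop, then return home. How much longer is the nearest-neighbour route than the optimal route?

From Hub: #104=6, #101=7, #103=8, #106=10, #105=11, #102=13 → choose #104 (6).
From #104: #106=8, #101=9, #103=10, #102=11, #105=13 → choose #106 (8).
From #106: #102=3, #103=4, #101=5, #105=7 → choose #102 (3).
From #102: #103=7, #101=8, #105=10 → choose #103 (7).
From #103: #101=1, #105=3 → choose #101 (1).
From #101: #105=4 → choose #105 (4).
NN route Hub → #104 → #106 → #102 → #103 → #101 → #105 → Hub costs 40.
Optimal: Hub → #101 → #103 → #105 → #102 → #106 → #104 → Hub costs 38 (by enumerating all 360 distinct tours).
Excess = 40 − 38 = 2.

The nearest-neighbour route is 2 longer than optimal.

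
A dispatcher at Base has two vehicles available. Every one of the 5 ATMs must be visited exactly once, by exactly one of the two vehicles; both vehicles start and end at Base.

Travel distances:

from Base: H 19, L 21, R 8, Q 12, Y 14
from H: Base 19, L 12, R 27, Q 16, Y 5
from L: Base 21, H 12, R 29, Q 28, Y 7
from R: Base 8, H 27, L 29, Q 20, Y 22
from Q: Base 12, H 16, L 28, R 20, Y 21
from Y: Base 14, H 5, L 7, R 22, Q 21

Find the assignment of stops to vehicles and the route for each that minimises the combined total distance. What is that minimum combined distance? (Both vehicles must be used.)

Try each way of splitting the stops between the two vehicles (each non-empty) and, for each split, find the best tour for each vehicle:
  {H} + {L, R, Q, Y}: 38 + 77 = 115
  {L} + {H, R, Q, Y}: 42 + 63 = 105
  {H, L} + {R, Q, Y}: 52 + 63 = 115
  {R} + {H, L, Q, Y}: 16 + 61 = 77
  {H, R} + {L, Q, Y}: 54 + 61 = 115
  {L, R} + {H, Q, Y}: 58 + 47 = 105
  … (15 splits in total)
Best: vehicle 1 Base → R → Base = 16; vehicle 2 Base → L → Y → H → Q → Base = 61; combined 77.

77 — the smallest possible combined total.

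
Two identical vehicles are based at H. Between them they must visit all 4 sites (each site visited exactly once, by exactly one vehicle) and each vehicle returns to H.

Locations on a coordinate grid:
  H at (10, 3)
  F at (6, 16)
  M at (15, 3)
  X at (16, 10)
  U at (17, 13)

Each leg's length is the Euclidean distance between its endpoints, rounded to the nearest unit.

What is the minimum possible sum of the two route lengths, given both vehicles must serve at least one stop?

Minimum combined distance: 47.

There are 2^3 − 1 = 7 ways to divide the 4 stops into two non-empty groups. For each, the best each vehicle can do is its own shortest tour through its group:
  {F} + {M, X, U}: 28 + 27 = 55
  {M} + {F, X, U}: 10 + 37 = 47
  {F, M} + {X, U}: 35 + 24 = 59
  {X} + {F, M, U}: 18 + 40 = 58
  {F, X} + {M, U}: 35 + 27 = 62
  {M, X} + {F, U}: 21 + 37 = 58
  … (7 splits in total)
Best: vehicle 1 H → M → H = 10; vehicle 2 H → F → U → X → H = 37; combined 47.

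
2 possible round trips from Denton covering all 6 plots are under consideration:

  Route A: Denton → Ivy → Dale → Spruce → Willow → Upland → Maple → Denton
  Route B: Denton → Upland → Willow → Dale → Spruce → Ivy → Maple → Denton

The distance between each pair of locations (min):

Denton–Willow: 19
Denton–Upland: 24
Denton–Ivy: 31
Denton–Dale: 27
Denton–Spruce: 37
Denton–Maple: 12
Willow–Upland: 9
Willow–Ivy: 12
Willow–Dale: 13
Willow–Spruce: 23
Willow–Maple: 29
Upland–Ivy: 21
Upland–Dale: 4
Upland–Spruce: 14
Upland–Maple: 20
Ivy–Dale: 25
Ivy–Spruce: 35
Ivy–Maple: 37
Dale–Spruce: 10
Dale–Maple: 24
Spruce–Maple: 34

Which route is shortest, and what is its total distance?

Route A: 31 + 25 + 10 + 23 + 9 + 20 + 12 = 130
Route B: 24 + 9 + 13 + 10 + 35 + 37 + 12 = 140

130 min — Route A is the shortest.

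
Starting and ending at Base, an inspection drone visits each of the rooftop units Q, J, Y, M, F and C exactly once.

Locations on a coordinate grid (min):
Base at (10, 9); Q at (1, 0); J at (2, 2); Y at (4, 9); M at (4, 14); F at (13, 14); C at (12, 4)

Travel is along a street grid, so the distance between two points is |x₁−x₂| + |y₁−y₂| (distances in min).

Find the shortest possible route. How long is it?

56 min — the shortest possible round trip.

There are 360 distinct closed tours to check (reversals are equivalent).
Base-Q-J-Y-M-F-C-Base: 18+3+9+5+9+11+7 = 62
Base-Q-J-Y-M-C-F-Base: 18+3+9+5+18+11+8 = 72
Base-Q-J-Y-F-M-C-Base: 18+3+9+14+9+18+7 = 78
Base-Q-J-Y-F-C-M-Base: 18+3+9+14+11+18+11 = 84
Base-Q-J-Y-C-M-F-Base: 18+3+9+13+18+9+8 = 78
Base-Q-J-Y-C-F-M-Base: 18+3+9+13+11+9+11 = 74
Base-Q-J-M-Y-F-C-Base: 18+3+14+5+14+11+7 = 72
Base-Q-J-M-Y-C-F-Base: 18+3+14+5+13+11+8 = 72
… (352 more)
Base-F-M-Y-Q-J-C-Base: 8+9+5+12+3+12+7 = 56  ← best
The minimum is 56.
One optimal route: Base → F → M → Y → Q → J → C → Base (or its reverse).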